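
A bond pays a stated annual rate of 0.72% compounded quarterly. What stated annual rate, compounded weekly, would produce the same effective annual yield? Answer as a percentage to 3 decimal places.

0.719%

EAR = (1 + 0.0072/4)^4 − 1 = 0.007219.
Solve (1 + r/52)^52 = 1.007219: r/52 = 1.007219^(1/52) − 1 = 0.000138, so r = 0.007194 = 0.719%.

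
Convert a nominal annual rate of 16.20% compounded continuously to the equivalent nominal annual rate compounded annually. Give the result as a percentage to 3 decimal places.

17.586%

EAR under continuous compounding: e^0.1620 − 1 = 0.175860.
Compounded annually, the equivalent nominal rate is the EAR itself: 17.586%.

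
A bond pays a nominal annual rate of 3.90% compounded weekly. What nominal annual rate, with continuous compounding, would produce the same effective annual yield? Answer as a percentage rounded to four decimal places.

EAR = (1 + 0.0390/52)^52 − 1 = 0.039755.
Equivalent continuous rate: r = ln(1 + 0.039755) = 0.038985 = 3.8985%.

3.8985%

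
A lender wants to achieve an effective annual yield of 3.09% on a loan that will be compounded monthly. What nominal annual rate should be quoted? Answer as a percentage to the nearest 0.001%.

3.047%

(1 + r/12)^12 − 1 = 0.0309, so 1 + r/12 = 1.0309^(1/12).
r/12 = 0.002539, so r = 0.030471 = 3.047%.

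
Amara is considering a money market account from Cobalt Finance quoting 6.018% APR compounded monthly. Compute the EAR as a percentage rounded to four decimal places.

EAR = (1 + 0.06018/12)^12 − 1.
= 1.061868 − 1 = 6.1868%.

6.1868%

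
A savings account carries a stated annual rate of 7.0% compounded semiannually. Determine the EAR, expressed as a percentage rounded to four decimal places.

EAR = (1 + 0.070/2)^2 − 1.
= 1.071225 − 1 = 7.1225%.

7.1225%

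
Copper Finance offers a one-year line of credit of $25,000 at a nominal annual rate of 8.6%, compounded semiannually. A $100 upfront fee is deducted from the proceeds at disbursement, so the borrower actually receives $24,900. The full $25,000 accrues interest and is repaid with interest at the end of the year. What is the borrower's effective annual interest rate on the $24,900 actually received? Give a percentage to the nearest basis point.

Amount owed after one year: 25,000 × (1 + 0.086/2)^2 = 25,000 × 1.087849 = $27,196.22.
Effective rate on net proceeds: 27,196.22 / 24,900 − 1 = 0.092218 = 9.22%.

9.22%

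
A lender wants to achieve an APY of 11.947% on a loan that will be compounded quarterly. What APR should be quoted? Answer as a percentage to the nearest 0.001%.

(1 + r/4)^4 − 1 = 0.11947, so 1 + r/4 = 1.11947^(1/4).
r/4 = 0.028616, so r = 0.114462 = 11.446%.

11.446%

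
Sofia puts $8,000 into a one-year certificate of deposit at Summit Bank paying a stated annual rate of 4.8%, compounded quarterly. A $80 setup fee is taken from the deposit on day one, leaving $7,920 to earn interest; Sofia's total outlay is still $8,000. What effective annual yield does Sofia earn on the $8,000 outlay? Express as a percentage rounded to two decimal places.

3.84%

Value after one year: 7,920 × (1 + 0.048/4)^4 = 7,920 × 1.048871 = $8,307.06.
Effective yield on the $8,000 outlay: 8,307.06 / 8,000 − 1 = 0.038382 = 3.84%.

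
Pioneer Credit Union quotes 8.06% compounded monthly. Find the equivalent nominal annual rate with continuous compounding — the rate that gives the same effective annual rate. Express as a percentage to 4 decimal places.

8.0331%

EAR = (1 + 0.0806/12)^12 − 1 = 0.083645.
Equivalent continuous rate: r = ln(1 + 0.083645) = 0.080331 = 8.0331%.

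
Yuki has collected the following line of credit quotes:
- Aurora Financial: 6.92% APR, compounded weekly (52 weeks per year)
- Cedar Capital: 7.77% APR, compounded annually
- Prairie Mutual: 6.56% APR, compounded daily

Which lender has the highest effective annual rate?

Aurora Financial: (1 + 0.0692/52)^52 − 1 = 7.160%
Cedar Capital: compounded annually, EAR = 7.770%
Prairie Mutual: (1 + 0.0656/365)^365 − 1 = 6.779%
The highest effective annual rate is Cedar Capital at 7.770%.

Cedar Capital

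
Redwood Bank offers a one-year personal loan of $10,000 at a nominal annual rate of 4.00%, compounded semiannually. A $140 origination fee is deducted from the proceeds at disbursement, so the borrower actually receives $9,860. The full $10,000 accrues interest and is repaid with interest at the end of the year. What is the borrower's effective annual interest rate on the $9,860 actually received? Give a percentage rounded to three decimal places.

5.517%

Amount owed after one year: 10,000 × (1 + 0.0400/2)^2 = 10,000 × 1.040400 = $10,404.00.
Effective rate on net proceeds: 10,404.00 / 9,860 − 1 = 0.055172 = 5.517%.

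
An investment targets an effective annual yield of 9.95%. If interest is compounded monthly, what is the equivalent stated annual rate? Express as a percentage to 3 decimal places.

(1 + r/12)^12 − 1 = 0.0995, so 1 + r/12 = 1.0995^(1/12).
r/12 = 0.007936, so r = 0.095231 = 9.523%.

9.523%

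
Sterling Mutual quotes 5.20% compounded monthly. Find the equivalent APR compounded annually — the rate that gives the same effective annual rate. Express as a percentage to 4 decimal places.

EAR = (1 + 0.0520/12)^12 − 1 = 0.053257.
Compounded annually, the equivalent nominal rate is the EAR itself: 5.3257%.

5.3257%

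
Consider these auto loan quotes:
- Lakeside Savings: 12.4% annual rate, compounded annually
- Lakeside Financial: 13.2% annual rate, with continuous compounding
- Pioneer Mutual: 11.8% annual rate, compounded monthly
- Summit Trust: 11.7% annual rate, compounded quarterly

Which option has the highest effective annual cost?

Lakeside Financial

Lakeside Savings: compounded annually, EAR = 12.400%
Lakeside Financial: e^0.132 − 1 = 14.111%
Pioneer Mutual: (1 + 0.118/12)^12 − 1 = 12.460%
Summit Trust: (1 + 0.117/4)^4 − 1 = 12.223%
The highest effective annual rate is Lakeside Financial at 14.111%.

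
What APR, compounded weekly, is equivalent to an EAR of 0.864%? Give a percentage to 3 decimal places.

0.860%

(1 + r/52)^52 − 1 = 0.00864, so 1 + r/52 = 1.00864^(1/52).
r/52 = 0.000165, so r = 0.008604 = 0.860%.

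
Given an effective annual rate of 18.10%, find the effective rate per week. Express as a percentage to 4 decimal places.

0.3204%

The per-week rate i satisfies (1 + i)^52 = 1 + 0.1810.
i = 1.1810^(1/52) − 1 = 0.0032044 = 0.3204%.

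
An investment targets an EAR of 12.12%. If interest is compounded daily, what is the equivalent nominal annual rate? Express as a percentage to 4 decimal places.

(1 + r/365)^365 − 1 = 0.1212, so 1 + r/365 = 1.1212^(1/365).
r/365 = 0.000313, so r = 0.114417 = 11.4417%.

11.4417%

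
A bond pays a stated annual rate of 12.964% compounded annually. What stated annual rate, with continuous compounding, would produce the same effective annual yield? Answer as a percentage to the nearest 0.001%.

12.190%

Compounded annually, EAR = nominal = 0.129640.
Equivalent continuous rate: r = ln(1 + 0.129640) = 0.121899 = 12.190%.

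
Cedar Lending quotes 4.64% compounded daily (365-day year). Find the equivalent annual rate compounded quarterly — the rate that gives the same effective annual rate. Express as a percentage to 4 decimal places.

4.6667%

EAR = (1 + 0.0464/365)^365 − 1 = 0.047490.
Solve (1 + r/4)^4 = 1.047490: r/4 = 1.047490^(1/4) − 1 = 0.011667, so r = 0.046667 = 4.6667%.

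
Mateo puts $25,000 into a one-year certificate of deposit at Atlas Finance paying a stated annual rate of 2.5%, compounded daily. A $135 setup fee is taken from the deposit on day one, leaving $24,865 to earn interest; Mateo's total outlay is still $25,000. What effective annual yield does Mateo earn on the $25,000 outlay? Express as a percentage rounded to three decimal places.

Value after one year: 24,865 × (1 + 0.025/365)^365 = 24,865 × 1.025314 = $25,494.44.
Effective yield on the $25,000 outlay: 25,494.44 / 25,000 − 1 = 0.019778 = 1.978%.

1.978%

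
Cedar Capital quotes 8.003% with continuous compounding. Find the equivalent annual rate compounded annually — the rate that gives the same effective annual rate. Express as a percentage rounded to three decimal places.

8.332%

EAR under continuous compounding: e^0.08003 − 1 = 0.083320.
Compounded annually, the equivalent nominal rate is the EAR itself: 8.332%.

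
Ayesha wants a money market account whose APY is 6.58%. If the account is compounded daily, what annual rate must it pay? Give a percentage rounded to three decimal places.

6.373%

(1 + r/365)^365 − 1 = 0.0658, so 1 + r/365 = 1.0658^(1/365).
r/365 = 0.000175, so r = 0.063731 = 6.373%.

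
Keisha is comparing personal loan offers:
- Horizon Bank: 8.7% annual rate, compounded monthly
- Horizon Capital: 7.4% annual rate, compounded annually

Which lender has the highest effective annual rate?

Horizon Bank: (1 + 0.087/12)^12 − 1 = 9.055%
Horizon Capital: compounded annually, EAR = 7.400%
The highest effective annual rate is Horizon Bank at 9.055%.

Horizon Bank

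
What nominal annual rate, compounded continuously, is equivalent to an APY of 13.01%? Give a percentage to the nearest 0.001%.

12.231%

Continuous: nominal r satisfies e^r − 1 = 0.1301.
r = ln(1 + 0.1301) = ln(1.1301) = 0.122306 = 12.231%.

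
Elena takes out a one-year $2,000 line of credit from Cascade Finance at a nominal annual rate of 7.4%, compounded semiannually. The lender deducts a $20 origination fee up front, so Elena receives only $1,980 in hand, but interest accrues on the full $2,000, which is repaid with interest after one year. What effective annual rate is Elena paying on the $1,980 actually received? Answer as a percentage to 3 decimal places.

Amount owed after one year: 2,000 × (1 + 0.074/2)^2 = 2,000 × 1.075369 = $2,150.74.
Effective rate on net proceeds: 2,150.74 / 1,980 − 1 = 0.086231 = 8.623%.

8.623%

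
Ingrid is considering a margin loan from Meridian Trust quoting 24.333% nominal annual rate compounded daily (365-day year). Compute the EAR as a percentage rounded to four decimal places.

EAR = (1 + 0.24333/365)^365 − 1.
= (1 + 0.000667)^365 − 1 = 1.275386 − 1 = 27.5386%.

27.5386%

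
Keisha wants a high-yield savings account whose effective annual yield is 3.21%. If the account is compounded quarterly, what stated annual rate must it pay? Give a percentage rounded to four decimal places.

(1 + r/4)^4 − 1 = 0.0321, so 1 + r/4 = 1.0321^(1/4).
r/4 = 0.007930, so r = 0.031721 = 3.1721%.

3.1721%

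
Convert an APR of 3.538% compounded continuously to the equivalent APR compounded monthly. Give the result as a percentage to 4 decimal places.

3.5432%

EAR under continuous compounding: e^0.03538 − 1 = 0.036013.
Solve (1 + r/12)^12 = 1.036013: r/12 = 1.036013^(1/12) − 1 = 0.002953, so r = 0.035432 = 3.5432%.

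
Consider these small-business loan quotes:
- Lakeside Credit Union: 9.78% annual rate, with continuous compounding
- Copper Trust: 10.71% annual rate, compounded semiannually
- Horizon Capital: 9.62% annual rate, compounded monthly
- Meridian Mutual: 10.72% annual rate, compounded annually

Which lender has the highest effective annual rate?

Copper Trust

Lakeside Credit Union: e^0.0978 − 1 = 10.274%
Copper Trust: (1 + 0.1071/2)^2 − 1 = 10.997%
Horizon Capital: (1 + 0.0962/12)^12 − 1 = 10.056%
Meridian Mutual: compounded annually, EAR = 10.720%
The highest effective annual rate is Copper Trust at 10.997%.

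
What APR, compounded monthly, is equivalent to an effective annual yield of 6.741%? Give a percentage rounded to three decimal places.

(1 + r/12)^12 − 1 = 0.06741, so 1 + r/12 = 1.06741^(1/12).
r/12 = 0.005451, so r = 0.065413 = 6.541%.

6.541%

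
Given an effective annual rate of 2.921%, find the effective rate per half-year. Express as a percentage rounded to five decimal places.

1.44999%

The per-half-year rate i satisfies (1 + i)^2 = 1 + 0.02921.
i = 1.02921^(1/2) − 1 = 0.0144999 = 1.44999%.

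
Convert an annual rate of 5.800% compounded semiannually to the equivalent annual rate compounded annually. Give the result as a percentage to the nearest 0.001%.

5.884%

EAR = (1 + 0.05800/2)^2 − 1 = 0.058841.
Compounded annually, the equivalent nominal rate is the EAR itself: 5.884%.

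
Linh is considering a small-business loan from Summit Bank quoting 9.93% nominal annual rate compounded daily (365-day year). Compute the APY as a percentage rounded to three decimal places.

EAR = (1 + 0.0993/365)^365 − 1.
= 1.104383 − 1 = 10.438%.

10.438%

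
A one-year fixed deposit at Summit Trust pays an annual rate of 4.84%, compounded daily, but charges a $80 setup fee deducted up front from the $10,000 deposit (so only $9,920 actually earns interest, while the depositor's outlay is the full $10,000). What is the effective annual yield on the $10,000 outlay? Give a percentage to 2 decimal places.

4.12%

Value after one year: 9,920 × (1 + 0.0484/365)^365 = 9,920 × 1.049587 = $10,411.90.
Effective yield on the $10,000 outlay: 10,411.90 / 10,000 − 1 = 0.041190 = 4.12%.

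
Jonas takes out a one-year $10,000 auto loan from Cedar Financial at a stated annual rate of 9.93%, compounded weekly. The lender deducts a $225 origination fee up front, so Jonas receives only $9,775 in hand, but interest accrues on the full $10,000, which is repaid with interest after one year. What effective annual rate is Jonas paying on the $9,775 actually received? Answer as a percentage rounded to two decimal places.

12.97%

Amount owed after one year: 10,000 × (1 + 0.0993/52)^52 = 10,000 × 1.104293 = $11,042.93.
Effective rate on net proceeds: 11,042.93 / 9,775 − 1 = 0.129712 = 12.97%.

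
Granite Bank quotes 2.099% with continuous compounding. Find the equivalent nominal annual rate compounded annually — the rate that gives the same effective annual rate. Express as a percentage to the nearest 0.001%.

EAR under continuous compounding: e^0.02099 − 1 = 0.021212.
Compounded annually, the equivalent nominal rate is the EAR itself: 2.121%.

2.121%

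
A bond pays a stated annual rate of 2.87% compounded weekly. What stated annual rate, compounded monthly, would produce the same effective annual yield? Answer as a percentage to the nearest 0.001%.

EAR = (1 + 0.0287/52)^52 − 1 = 0.029108.
Solve (1 + r/12)^12 = 1.029108: r/12 = 1.029108^(1/12) − 1 = 0.002394, so r = 0.028726 = 2.873%.

2.873%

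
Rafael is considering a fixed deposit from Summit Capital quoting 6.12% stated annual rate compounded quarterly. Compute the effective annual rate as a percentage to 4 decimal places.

6.2619%

EAR = (1 + 0.0612/4)^4 − 1.
= (1 + 0.015300)^4 − 1 = 1.062619 − 1 = 6.2619%.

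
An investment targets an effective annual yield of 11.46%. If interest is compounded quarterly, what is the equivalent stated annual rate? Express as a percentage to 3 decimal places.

10.998%

(1 + r/4)^4 − 1 = 0.1146, so 1 + r/4 = 1.1146^(1/4).
r/4 = 0.027495, so r = 0.109980 = 10.998%.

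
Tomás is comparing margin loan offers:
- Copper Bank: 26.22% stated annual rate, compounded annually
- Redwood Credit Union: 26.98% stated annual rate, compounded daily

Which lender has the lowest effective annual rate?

Copper Bank

Copper Bank: compounded annually, EAR = 26.220%
Redwood Credit Union: (1 + 0.2698/365)^365 − 1 = 30.957%
The lowest effective annual rate is Copper Bank at 26.220%.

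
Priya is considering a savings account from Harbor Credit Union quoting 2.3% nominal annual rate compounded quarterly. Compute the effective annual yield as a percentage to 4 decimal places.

EAR = (1 + 0.023/4)^4 − 1.
= (1 + 0.005750)^4 − 1 = 1.023199 − 1 = 2.3199%.

2.3199%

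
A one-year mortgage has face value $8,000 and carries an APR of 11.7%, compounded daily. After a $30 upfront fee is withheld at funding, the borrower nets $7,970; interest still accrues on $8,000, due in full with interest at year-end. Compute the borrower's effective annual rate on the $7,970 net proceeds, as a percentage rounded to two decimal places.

12.83%

Amount owed after one year: 8,000 × (1 + 0.117/365)^365 = 8,000 × 1.124098 = $8,992.79.
Effective rate on net proceeds: 8,992.79 / 7,970 − 1 = 0.128330 = 12.83%.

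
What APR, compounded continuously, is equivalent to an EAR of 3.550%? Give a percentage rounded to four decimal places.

Continuous: nominal r satisfies e^r − 1 = 0.03550.
r = ln(1 + 0.03550) = ln(1.03550) = 0.034884 = 3.4884%.

3.4884%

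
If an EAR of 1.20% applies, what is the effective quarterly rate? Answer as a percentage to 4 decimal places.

0.2987%

The per-quarter rate i satisfies (1 + i)^4 = 1 + 0.0120.
i = 1.0120^(1/4) − 1 = 0.0029866 = 0.2987%.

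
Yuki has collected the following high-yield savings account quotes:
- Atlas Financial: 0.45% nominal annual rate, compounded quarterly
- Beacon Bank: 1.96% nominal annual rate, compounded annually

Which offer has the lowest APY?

Atlas Financial

Atlas Financial: (1 + 0.0045/4)^4 − 1 = 0.451%
Beacon Bank: compounded annually, EAR = 1.960%
The lowest effective annual rate is Atlas Financial at 0.451%.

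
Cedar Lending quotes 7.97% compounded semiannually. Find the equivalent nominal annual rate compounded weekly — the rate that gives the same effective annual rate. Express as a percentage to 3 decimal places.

7.821%

EAR = (1 + 0.0797/2)^2 − 1 = 0.081288.
Solve (1 + r/52)^52 = 1.081288: r/52 = 1.081288^(1/52) − 1 = 0.001504, so r = 0.078212 = 7.821%.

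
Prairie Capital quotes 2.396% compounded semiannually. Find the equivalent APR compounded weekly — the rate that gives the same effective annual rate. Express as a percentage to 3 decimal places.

EAR = (1 + 0.02396/2)^2 − 1 = 0.024104.
Solve (1 + r/52)^52 = 1.024104: r/52 = 1.024104^(1/52) − 1 = 0.000458, so r = 0.023823 = 2.382%.

2.382%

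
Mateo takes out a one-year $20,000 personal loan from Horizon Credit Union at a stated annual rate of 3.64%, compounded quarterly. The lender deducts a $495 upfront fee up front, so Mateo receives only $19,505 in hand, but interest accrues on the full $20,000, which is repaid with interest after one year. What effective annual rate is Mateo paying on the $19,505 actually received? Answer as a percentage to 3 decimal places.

Amount owed after one year: 20,000 × (1 + 0.0364/4)^4 = 20,000 × 1.036900 = $20,738.00.
Effective rate on net proceeds: 20,738.00 / 19,505 − 1 = 0.063214 = 6.321%.

6.321%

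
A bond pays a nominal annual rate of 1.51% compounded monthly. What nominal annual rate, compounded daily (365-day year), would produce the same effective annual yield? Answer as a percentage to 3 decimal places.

1.509%

EAR = (1 + 0.0151/12)^12 − 1 = 0.015205.
Solve (1 + r/365)^365 = 1.015205: r/365 = 1.015205^(1/365) − 1 = 0.000041, so r = 0.015091 = 1.509%.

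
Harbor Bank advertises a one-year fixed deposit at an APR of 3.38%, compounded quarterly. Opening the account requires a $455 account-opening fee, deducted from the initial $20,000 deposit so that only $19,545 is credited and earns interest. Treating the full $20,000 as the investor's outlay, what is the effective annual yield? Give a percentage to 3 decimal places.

Value after one year: 19,545 × (1 + 0.0338/4)^4 = 19,545 × 1.034231 = $20,214.04.
Effective yield on the $20,000 outlay: 20,214.04 / 20,000 − 1 = 0.010702 = 1.070%.

1.070%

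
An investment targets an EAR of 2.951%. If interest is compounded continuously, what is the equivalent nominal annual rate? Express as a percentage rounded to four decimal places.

2.9083%

Continuous: nominal r satisfies e^r − 1 = 0.02951.
r = ln(1 + 0.02951) = ln(1.02951) = 0.029083 = 2.9083%.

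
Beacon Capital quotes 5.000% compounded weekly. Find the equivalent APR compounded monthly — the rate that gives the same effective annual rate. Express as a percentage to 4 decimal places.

EAR = (1 + 0.05000/52)^52 − 1 = 0.051246.
Solve (1 + r/12)^12 = 1.051246: r/12 = 1.051246^(1/12) − 1 = 0.004173, so r = 0.050080 = 5.0080%.

5.0080%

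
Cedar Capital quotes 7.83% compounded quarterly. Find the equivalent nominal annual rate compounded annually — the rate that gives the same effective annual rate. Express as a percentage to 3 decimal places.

EAR = (1 + 0.0783/4)^4 − 1 = 0.080629.
Compounded annually, the equivalent nominal rate is the EAR itself: 8.063%.

8.063%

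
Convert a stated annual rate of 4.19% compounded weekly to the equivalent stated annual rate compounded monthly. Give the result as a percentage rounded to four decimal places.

EAR = (1 + 0.0419/52)^52 − 1 = 0.042773.
Solve (1 + r/12)^12 = 1.042773: r/12 = 1.042773^(1/12) − 1 = 0.003496, so r = 0.041956 = 4.1956%.

4.1956%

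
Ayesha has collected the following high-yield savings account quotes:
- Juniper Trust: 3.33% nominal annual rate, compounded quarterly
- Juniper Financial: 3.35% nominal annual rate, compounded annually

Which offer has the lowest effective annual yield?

Juniper Financial

Juniper Trust: (1 + 0.0333/4)^4 − 1 = 3.372%
Juniper Financial: compounded annually, EAR = 3.350%
The lowest effective annual rate is Juniper Financial at 3.350%.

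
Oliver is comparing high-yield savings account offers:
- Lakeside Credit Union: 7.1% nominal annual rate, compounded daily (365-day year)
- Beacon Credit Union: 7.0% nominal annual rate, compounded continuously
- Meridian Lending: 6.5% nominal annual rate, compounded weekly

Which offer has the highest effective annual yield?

Lakeside Credit Union

Lakeside Credit Union: (1 + 0.071/365)^365 − 1 = 7.357%
Beacon Credit Union: e^0.070 − 1 = 7.251%
Meridian Lending: (1 + 0.065/52)^52 − 1 = 6.712%
The highest effective annual rate is Lakeside Credit Union at 7.357%.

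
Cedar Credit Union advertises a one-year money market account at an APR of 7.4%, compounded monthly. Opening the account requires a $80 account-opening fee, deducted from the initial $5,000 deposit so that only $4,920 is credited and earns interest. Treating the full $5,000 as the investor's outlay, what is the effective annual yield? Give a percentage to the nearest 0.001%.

Value after one year: 4,920 × (1 + 0.074/12)^12 = 4,920 × 1.076562 = $5,296.69.
Effective yield on the $5,000 outlay: 5,296.69 / 5,000 − 1 = 0.059337 = 5.934%.

5.934%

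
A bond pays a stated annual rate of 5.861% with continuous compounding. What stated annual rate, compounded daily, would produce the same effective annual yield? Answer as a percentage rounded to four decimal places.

5.8615%

EAR under continuous compounding: e^0.05861 − 1 = 0.060362.
Solve (1 + r/365)^365 = 1.060362: r/365 = 1.060362^(1/365) − 1 = 0.000161, so r = 0.058615 = 5.8615%.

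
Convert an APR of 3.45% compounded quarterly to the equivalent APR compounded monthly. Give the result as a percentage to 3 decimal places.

3.440%

EAR = (1 + 0.0345/4)^4 − 1 = 0.034949.
Solve (1 + r/12)^12 = 1.034949: r/12 = 1.034949^(1/12) − 1 = 0.002867, so r = 0.034401 = 3.440%.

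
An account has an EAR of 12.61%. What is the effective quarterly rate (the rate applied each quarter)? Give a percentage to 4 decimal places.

3.0135%

The per-quarter rate i satisfies (1 + i)^4 = 1 + 0.1261.
i = 1.1261^(1/4) − 1 = 0.0301352 = 3.0135%.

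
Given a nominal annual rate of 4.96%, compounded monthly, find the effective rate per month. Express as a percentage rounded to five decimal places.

0.41333%

With a nominal annual rate compounded monthly, the periodic rate is the nominal rate divided by 12.
i = 0.0496 / 12 = 0.0041333 = 0.41333%.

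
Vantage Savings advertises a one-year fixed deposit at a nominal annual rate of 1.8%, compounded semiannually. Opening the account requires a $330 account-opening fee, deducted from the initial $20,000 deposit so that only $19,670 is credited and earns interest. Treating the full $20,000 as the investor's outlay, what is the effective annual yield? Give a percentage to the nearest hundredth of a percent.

Value after one year: 19,670 × (1 + 0.018/2)^2 = 19,670 × 1.018081 = $20,025.65.
Effective yield on the $20,000 outlay: 20,025.65 / 20,000 − 1 = 0.001283 = 0.13%.

0.13%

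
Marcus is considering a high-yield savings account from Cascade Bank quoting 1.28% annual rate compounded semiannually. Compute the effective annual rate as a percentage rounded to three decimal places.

1.284%

EAR = (1 + 0.0128/2)^2 − 1.
= (1 + 0.006400)^2 − 1 = 1.012841 − 1 = 1.284%.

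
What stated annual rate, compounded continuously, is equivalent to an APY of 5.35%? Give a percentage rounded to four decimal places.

5.2118%

Continuous: nominal r satisfies e^r − 1 = 0.0535.
r = ln(1 + 0.0535) = ln(1.0535) = 0.052118 = 5.2118%.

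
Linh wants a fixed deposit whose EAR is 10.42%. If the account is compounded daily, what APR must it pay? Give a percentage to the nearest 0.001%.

9.913%

(1 + r/365)^365 − 1 = 0.1042, so 1 + r/365 = 1.1042^(1/365).
r/365 = 0.000272, so r = 0.099135 = 9.913%.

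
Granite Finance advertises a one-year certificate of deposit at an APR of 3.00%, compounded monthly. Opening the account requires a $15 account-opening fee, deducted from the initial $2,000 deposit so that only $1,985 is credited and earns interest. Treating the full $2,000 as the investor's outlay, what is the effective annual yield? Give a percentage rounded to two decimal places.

2.27%

Value after one year: 1,985 × (1 + 0.0300/12)^12 = 1,985 × 1.030416 = $2,045.38.
Effective yield on the $2,000 outlay: 2,045.38 / 2,000 − 1 = 0.022688 = 2.27%.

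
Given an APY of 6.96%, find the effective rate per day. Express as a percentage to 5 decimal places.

0.01844%

The per-day rate i satisfies (1 + i)^365 = 1 + 0.0696.
i = 1.0696^(1/365) − 1 = 0.0001844 = 0.01844%.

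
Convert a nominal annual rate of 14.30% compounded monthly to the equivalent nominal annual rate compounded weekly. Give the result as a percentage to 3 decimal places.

EAR = (1 + 0.1430/12)^12 − 1 = 0.152755.
Solve (1 + r/52)^52 = 1.152755: r/52 = 1.152755^(1/52) − 1 = 0.002737, so r = 0.142349 = 14.235%.

14.235%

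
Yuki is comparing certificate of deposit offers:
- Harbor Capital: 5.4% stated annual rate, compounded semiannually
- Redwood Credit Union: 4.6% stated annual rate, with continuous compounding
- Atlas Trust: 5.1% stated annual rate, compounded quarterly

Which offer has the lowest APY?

Redwood Credit Union

Harbor Capital: (1 + 0.054/2)^2 − 1 = 5.473%
Redwood Credit Union: e^0.046 − 1 = 4.707%
Atlas Trust: (1 + 0.051/4)^4 − 1 = 5.198%
The lowest effective annual rate is Redwood Credit Union at 4.707%.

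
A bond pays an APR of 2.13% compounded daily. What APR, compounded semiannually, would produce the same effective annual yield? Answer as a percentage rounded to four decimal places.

2.1413%

EAR = (1 + 0.0213/365)^365 − 1 = 0.021528.
Solve (1 + r/2)^2 = 1.021528: r/2 = 1.021528^(1/2) − 1 = 0.010707, so r = 0.021413 = 2.1413%.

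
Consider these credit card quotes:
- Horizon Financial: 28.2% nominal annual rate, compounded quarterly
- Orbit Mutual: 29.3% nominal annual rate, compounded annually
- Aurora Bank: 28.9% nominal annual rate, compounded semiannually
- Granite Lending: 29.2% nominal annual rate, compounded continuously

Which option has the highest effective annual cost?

Granite Lending

Horizon Financial: (1 + 0.282/4)^4 − 1 = 31.325%
Orbit Mutual: compounded annually, EAR = 29.300%
Aurora Bank: (1 + 0.289/2)^2 − 1 = 30.988%
Granite Lending: e^0.292 − 1 = 33.910%
The highest effective annual rate is Granite Lending at 33.910%.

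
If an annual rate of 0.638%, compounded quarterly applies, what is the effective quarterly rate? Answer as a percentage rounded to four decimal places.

With a nominal annual rate compounded quarterly, the periodic rate is the nominal rate divided by 4.
i = 0.00638 / 4 = 0.0015950 = 0.1595%.

0.1595%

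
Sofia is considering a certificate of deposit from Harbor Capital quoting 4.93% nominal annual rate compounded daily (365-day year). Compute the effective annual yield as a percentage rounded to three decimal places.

EAR = (1 + 0.0493/365)^365 − 1.
= (1 + 0.000135)^365 − 1 = 1.050532 − 1 = 5.053%.

5.053%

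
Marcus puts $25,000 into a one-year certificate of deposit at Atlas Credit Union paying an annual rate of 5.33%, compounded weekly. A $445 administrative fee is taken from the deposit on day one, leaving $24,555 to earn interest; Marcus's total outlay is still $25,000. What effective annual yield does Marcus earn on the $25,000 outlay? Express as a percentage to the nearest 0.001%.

Value after one year: 24,555 × (1 + 0.0533/52)^52 = 24,555 × 1.054717 = $25,898.58.
Effective yield on the $25,000 outlay: 25,898.58 / 25,000 − 1 = 0.035943 = 3.594%.

3.594%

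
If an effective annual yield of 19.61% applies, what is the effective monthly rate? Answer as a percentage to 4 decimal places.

1.5034%

The per-month rate i satisfies (1 + i)^12 = 1 + 0.1961.
i = 1.1961^(1/12) − 1 = 0.0150341 = 1.5034%.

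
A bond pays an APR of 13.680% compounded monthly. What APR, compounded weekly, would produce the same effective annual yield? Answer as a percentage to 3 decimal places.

13.620%

EAR = (1 + 0.13680/12)^12 − 1 = 0.145712.
Solve (1 + r/52)^52 = 1.145712: r/52 = 1.145712^(1/52) − 1 = 0.002619, so r = 0.136204 = 13.620%.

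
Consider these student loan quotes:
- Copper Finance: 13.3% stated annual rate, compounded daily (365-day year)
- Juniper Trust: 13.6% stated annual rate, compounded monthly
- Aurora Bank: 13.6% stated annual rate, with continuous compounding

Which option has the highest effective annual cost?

Aurora Bank

Copper Finance: (1 + 0.133/365)^365 − 1 = 14.222%
Juniper Trust: (1 + 0.136/12)^12 − 1 = 14.481%
Aurora Bank: e^0.136 − 1 = 14.568%
The highest effective annual rate is Aurora Bank at 14.568%.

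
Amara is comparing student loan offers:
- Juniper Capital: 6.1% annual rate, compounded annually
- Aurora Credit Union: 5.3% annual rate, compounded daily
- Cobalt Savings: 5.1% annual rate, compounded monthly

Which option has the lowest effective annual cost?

Cobalt Savings

Juniper Capital: compounded annually, EAR = 6.100%
Aurora Credit Union: (1 + 0.053/365)^365 − 1 = 5.443%
Cobalt Savings: (1 + 0.051/12)^12 − 1 = 5.221%
The lowest effective annual rate is Cobalt Savings at 5.221%.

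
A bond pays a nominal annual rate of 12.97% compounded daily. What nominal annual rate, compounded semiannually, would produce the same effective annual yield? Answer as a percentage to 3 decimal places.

EAR = (1 + 0.1297/365)^365 − 1 = 0.138461.
Solve (1 + r/2)^2 = 1.138461: r/2 = 1.138461^(1/2) − 1 = 0.066987, so r = 0.133973 = 13.397%.

13.397%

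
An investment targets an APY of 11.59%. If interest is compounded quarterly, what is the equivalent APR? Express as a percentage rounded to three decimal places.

11.118%

(1 + r/4)^4 − 1 = 0.1159, so 1 + r/4 = 1.1159^(1/4).
r/4 = 0.027795, so r = 0.111178 = 11.118%.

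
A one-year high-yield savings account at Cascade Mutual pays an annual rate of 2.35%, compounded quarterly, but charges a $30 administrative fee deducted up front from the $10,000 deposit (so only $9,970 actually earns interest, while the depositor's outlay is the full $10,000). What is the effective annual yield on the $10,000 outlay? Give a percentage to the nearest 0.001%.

Value after one year: 9,970 × (1 + 0.0235/4)^4 = 9,970 × 1.023708 = $10,206.37.
Effective yield on the $10,000 outlay: 10,206.37 / 10,000 − 1 = 0.020637 = 2.064%.

2.064%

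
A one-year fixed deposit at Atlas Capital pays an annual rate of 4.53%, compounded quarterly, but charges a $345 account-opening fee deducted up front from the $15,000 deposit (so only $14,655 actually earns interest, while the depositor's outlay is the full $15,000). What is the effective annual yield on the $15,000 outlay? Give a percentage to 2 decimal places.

2.20%

Value after one year: 14,655 × (1 + 0.0453/4)^4 = 14,655 × 1.046075 = $15,330.23.
Effective yield on the $15,000 outlay: 15,330.23 / 15,000 − 1 = 0.022016 = 2.20%.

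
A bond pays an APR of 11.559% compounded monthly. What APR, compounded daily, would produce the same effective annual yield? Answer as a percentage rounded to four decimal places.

11.5055%

EAR = (1 + 0.11559/12)^12 − 1 = 0.121915.
Solve (1 + r/365)^365 = 1.121915: r/365 = 1.121915^(1/365) − 1 = 0.000315, so r = 0.115055 = 11.5055%.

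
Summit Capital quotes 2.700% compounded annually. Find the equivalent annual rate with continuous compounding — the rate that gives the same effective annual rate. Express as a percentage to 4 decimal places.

Compounded annually, EAR = nominal = 0.027000.
Equivalent continuous rate: r = ln(1 + 0.027000) = 0.026642 = 2.6642%.

2.6642%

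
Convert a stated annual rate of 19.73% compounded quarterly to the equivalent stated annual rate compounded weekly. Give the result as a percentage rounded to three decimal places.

19.295%

EAR = (1 + 0.1973/4)^4 − 1 = 0.212384.
Solve (1 + r/52)^52 = 1.212384: r/52 = 1.212384^(1/52) − 1 = 0.003710, so r = 0.192945 = 19.295%.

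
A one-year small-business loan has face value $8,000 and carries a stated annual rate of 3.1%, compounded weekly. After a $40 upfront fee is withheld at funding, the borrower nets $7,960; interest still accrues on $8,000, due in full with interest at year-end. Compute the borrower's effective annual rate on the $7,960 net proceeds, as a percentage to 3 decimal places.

Amount owed after one year: 8,000 × (1 + 0.031/52)^52 = 8,000 × 1.031476 = $8,251.81.
Effective rate on net proceeds: 8,251.81 / 7,960 − 1 = 0.036659 = 3.666%.

3.666%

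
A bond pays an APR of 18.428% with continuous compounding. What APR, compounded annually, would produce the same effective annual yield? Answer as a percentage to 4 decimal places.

20.2352%

EAR under continuous compounding: e^0.18428 − 1 = 0.202352.
Compounded annually, the equivalent nominal rate is the EAR itself: 20.2352%.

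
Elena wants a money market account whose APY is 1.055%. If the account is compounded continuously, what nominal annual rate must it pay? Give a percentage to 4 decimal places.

1.0495%

Continuous: nominal r satisfies e^r − 1 = 0.01055.
r = ln(1 + 0.01055) = ln(1.01055) = 0.010495 = 1.0495%.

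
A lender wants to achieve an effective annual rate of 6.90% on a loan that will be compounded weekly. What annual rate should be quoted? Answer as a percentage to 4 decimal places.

6.6766%

(1 + r/52)^52 − 1 = 0.0690, so 1 + r/52 = 1.0690^(1/52).
r/52 = 0.001284, so r = 0.066766 = 6.6766%.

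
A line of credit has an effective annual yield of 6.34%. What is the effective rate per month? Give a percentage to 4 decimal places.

0.5136%

The per-month rate i satisfies (1 + i)^12 = 1 + 0.0634.
i = 1.0634^(1/12) − 1 = 0.0051358 = 0.5136%.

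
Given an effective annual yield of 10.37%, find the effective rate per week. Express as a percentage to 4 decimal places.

The per-week rate i satisfies (1 + i)^52 = 1 + 0.1037.
i = 1.1037^(1/52) − 1 = 0.0018993 = 0.1899%.

0.1899%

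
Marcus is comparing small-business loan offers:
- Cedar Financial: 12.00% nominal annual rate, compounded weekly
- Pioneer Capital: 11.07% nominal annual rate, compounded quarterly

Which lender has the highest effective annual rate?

Cedar Financial: (1 + 0.1200/52)^52 − 1 = 12.734%
Pioneer Capital: (1 + 0.1107/4)^4 − 1 = 11.538%
The highest effective annual rate is Cedar Financial at 12.734%.

Cedar Financial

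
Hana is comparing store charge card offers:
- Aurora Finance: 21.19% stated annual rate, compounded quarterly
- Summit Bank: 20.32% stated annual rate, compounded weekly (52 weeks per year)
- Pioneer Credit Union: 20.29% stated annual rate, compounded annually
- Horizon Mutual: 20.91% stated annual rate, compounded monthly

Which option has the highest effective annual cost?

Horizon Mutual

Aurora Finance: (1 + 0.2119/4)^4 − 1 = 22.934%
Summit Bank: (1 + 0.2032/52)^52 − 1 = 22.483%
Pioneer Credit Union: compounded annually, EAR = 20.290%
Horizon Mutual: (1 + 0.2091/12)^12 − 1 = 23.035%
The highest effective annual rate is Horizon Mutual at 23.035%.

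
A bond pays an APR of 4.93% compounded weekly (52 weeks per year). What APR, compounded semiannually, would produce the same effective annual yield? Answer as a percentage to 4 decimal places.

EAR = (1 + 0.0493/52)^52 − 1 = 0.050511.
Solve (1 + r/2)^2 = 1.050511: r/2 = 1.050511^(1/2) − 1 = 0.024944, so r = 0.049889 = 4.9889%.

4.9889%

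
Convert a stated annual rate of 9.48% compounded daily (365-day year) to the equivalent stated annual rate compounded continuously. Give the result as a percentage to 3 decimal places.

EAR = (1 + 0.0948/365)^365 − 1 = 0.099425.
Equivalent continuous rate: r = ln(1 + 0.099425) = 0.094788 = 9.479%.

9.479%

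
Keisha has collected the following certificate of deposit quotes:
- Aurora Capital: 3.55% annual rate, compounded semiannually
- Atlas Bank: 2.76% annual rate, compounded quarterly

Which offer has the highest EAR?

Aurora Capital: (1 + 0.0355/2)^2 − 1 = 3.582%
Atlas Bank: (1 + 0.0276/4)^4 − 1 = 2.789%
The highest effective annual rate is Aurora Capital at 3.582%.

Aurora Capital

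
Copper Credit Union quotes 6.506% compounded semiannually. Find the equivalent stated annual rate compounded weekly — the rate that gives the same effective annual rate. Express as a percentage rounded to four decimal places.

6.4064%

EAR = (1 + 0.06506/2)^2 − 1 = 0.066118.
Solve (1 + r/52)^52 = 1.066118: r/52 = 1.066118^(1/52) − 1 = 0.001232, so r = 0.064064 = 6.4064%.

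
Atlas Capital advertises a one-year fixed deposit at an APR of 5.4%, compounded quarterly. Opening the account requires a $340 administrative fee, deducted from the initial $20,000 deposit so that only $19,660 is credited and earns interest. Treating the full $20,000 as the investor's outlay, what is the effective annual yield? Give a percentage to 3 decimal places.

3.717%

Value after one year: 19,660 × (1 + 0.054/4)^4 = 19,660 × 1.055103 = $20,743.33.
Effective yield on the $20,000 outlay: 20,743.33 / 20,000 − 1 = 0.037167 = 3.717%.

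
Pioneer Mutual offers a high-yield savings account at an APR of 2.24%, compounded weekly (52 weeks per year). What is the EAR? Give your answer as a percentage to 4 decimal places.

EAR = (1 + 0.0224/52)^52 − 1.
= (1 + 0.000431)^52 − 1 = 1.022648 − 1 = 2.2648%.

2.2648%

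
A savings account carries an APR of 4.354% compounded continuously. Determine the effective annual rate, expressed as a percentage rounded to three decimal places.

4.450%

With continuous compounding, EAR = e^0.04354 − 1.
e^0.04354 = 1.044502, so EAR = 0.044502 = 4.450%.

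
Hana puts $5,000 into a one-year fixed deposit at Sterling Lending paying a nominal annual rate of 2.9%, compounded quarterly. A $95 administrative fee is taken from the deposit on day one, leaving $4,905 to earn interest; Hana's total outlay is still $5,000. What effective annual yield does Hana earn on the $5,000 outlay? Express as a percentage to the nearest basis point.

0.98%

Value after one year: 4,905 × (1 + 0.029/4)^4 = 4,905 × 1.029317 = $5,048.80.
Effective yield on the $5,000 outlay: 5,048.80 / 5,000 − 1 = 0.009760 = 0.98%.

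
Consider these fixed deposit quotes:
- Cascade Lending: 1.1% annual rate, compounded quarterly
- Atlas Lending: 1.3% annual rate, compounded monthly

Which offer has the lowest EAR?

Cascade Lending: (1 + 0.011/4)^4 − 1 = 1.105%
Atlas Lending: (1 + 0.013/12)^12 − 1 = 1.308%
The lowest effective annual rate is Cascade Lending at 1.105%.

Cascade Lending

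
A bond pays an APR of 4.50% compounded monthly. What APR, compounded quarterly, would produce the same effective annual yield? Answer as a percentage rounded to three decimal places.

EAR = (1 + 0.0450/12)^12 − 1 = 0.045940.
Solve (1 + r/4)^4 = 1.045940: r/4 = 1.045940^(1/4) − 1 = 0.011292, so r = 0.045169 = 4.517%.

4.517%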